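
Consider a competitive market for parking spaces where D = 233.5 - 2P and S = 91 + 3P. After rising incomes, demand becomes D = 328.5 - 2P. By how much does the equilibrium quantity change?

ΔQ = 57

Original equilibrium: P* = 28.5, Q* = 176.5.
New equilibrium: 328.5 - 2P = 91 + 3P, so 237.5 = 5P and P' = 47.5; Q' = 328.5 − 2(47.5) = 233.5.
Change in quantity: 233.5 − 176.5 = 57.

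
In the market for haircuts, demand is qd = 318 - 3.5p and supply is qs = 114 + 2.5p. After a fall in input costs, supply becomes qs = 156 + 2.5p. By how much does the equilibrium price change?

Original equilibrium: p* = 34, q* = 199.
New equilibrium: 318 - 3.5p = 156 + 2.5p, so 162 = 6p and p' = 27; q' = 318 − 3.5(27) = 223.5.
Change in price: 27 − 34 = -7.

Δp = -7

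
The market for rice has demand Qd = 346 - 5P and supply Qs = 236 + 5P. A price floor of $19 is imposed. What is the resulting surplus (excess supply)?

Surplus = 80

Equilibrium price would be P* = 11, so the floor at 19 binds.
At P = 19: Qd = 251, Qs = 331.
Surplus = 331 − 251 = 80.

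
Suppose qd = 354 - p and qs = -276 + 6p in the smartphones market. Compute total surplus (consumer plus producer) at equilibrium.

Total surplus = 40656

Equilibrium: 354 - p = -276 + 6p gives p* = 90, q* = 264.
Demand choke price: p = 354; supply starts at p = 46.
CS = ½(354 − 90)(264) = 34848; PS = ½(90 − 46)(264) = 5808.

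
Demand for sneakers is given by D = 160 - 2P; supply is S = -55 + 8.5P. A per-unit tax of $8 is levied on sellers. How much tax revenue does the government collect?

Tax revenue = 17824/21

Pre-tax equilibrium: P* = 430/21, Q* = 2500/21.
Tax on sellers shifts supply to S = -55 + 8.5(P − 8) = -123 + 8.5P.
160 - 2P = -123 + 8.5P gives buyer price Pb = 566/21; sellers receive Ps = 566/21 − 8 = 398/21.
New quantity: Q = 160 − 2(566/21) = 2228/21.
Revenue = 8 × 2228/21 = 17824/21.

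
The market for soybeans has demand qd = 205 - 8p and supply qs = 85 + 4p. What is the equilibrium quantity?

q* = 125

Set qd = qs: 205 - 8p = 85 + 4p.
120 = 12p, so p* = 10.
q* = 205 − 8(10) = 125.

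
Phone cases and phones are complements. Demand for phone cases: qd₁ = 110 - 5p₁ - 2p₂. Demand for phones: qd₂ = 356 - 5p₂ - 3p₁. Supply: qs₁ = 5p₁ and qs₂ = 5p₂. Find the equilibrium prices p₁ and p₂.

p₁ = 194/47, p₂ = 1615/47

Market 1: 110 - 5p₁ - 2p₂ = 5p₁ → 10p₁ + 2p₂ = 110.
Market 2: 10p₂ + 3p₁ = 356.
Eliminating p₂: 10×(1) − 2×(2) gives 94p₁ = 388, so p₁ = 194/47.
Back-substitute into (2): p₂ = (356 − 3×194/47) / 10 = 1615/47.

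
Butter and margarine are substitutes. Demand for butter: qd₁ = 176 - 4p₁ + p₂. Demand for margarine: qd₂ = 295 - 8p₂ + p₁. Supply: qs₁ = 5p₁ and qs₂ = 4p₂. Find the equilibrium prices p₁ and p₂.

p₁ = 2407/107, p₂ = 2831/107

Market 1: 176 - 4p₁ + p₂ = 5p₁ → 9p₁ - p₂ = 176.
Market 2: 12p₂ - p₁ = 295.
Eliminating p₂: 12×(1) + 1×(2) gives 107p₁ = 2407, so p₁ = 2407/107.
Back-substitute into (2): p₂ = (295 + 1×2407/107) / 12 = 2831/107.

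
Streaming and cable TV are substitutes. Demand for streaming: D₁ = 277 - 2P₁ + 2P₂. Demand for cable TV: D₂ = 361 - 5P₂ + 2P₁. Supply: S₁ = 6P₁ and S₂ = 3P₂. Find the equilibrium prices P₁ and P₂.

Market 1: 277 - 2P₁ + 2P₂ = 6P₁ → 8P₁ - 2P₂ = 277.
Market 2: 8P₂ - 2P₁ = 361.
Eliminating P₂: 8×(1) + 2×(2) gives 60P₁ = 2938, so P₁ = 1469/30.
Back-substitute into (2): P₂ = (361 + 2×1469/30) / 8 = 1721/30.

P₁ = 1469/30, P₂ = 1721/30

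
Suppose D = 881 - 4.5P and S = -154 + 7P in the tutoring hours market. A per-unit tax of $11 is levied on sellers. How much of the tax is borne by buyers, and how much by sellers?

Buyers bear 154/23, sellers bear 99/23

Pre-tax equilibrium: P* = 90, Q* = 476.
Tax on sellers shifts supply to S = -154 + 7(P − 11) = -231 + 7P.
881 - 4.5P = -231 + 7P gives buyer price Pb = 2224/23; sellers receive Ps = 2224/23 − 11 = 1971/23.
New quantity: Q = 881 − 4.5(2224/23) = 10255/23.
Buyer burden = 2224/23 − 90 = 154/23; seller burden = 90 − 1971/23 = 99/23.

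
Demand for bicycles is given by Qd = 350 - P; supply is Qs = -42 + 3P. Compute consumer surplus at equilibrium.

Consumer surplus = 31752

Equilibrium: 350 - P = -42 + 3P gives P* = 98, Q* = 252.
Demand choke price (Qd = 0): P = 350.
CS = ½(350 − 98)(252) = 31752.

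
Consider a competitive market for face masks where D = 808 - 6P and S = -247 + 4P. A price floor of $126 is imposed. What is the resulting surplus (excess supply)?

Equilibrium price would be P* = 105.5, so the floor at 126 binds.
At P = 126: D = 52, S = 257.
Surplus = 257 − 52 = 205.

Surplus = 205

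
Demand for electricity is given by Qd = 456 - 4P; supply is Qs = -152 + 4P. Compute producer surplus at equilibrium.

Equilibrium: 456 - 4P = -152 + 4P gives P* = 76, Q* = 152.
Supply starts at P = 38 (where Qs = 0).
PS = ½(76 − 38)(152) = 2888.

Producer surplus = 2888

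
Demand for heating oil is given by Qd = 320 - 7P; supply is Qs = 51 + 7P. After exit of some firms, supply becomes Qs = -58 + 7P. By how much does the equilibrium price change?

Original equilibrium: P* = 269/14, Q* = 185.5.
New equilibrium: 320 - 7P = -58 + 7P, so 378 = 14P and P' = 27; Q' = 320 − 7(27) = 131.
Change in price: 27 − 269/14 = 109/14.

ΔP = 109/14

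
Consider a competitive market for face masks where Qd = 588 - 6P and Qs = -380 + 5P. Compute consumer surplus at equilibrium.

Equilibrium: 588 - 6P = -380 + 5P gives P* = 88, Q* = 60.
Demand choke price (Qd = 0): P = 98.
CS = ½(98 − 88)(60) = 300.

Consumer surplus = 300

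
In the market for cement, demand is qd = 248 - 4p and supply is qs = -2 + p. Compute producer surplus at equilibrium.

Producer surplus = 1152

Equilibrium: 248 - 4p = -2 + p gives p* = 50, q* = 48.
Supply starts at p = 2 (where qs = 0).
PS = ½(50 − 2)(48) = 1152.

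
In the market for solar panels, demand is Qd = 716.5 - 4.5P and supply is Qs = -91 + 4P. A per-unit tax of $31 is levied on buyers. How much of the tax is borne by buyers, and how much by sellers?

Pre-tax equilibrium: P* = 95, Q* = 289.
Tax on buyers shifts demand to Qd = 716.5 − 4.5(P + 31) = 577 - 4.5P.
577 - 4.5P = -91 + 4P gives seller price Ps = 1336/17; buyers pay Pb = 1336/17 + 31 = 1863/17.
New quantity: Q = 716.5 − 4.5(1863/17) = 3797/17.
Buyer burden = 1863/17 − 95 = 248/17; seller burden = 95 − 1336/17 = 279/17.

Buyers bear 248/17, sellers bear 279/17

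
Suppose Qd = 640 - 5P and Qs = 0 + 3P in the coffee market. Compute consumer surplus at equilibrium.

Consumer surplus = 5760

Equilibrium: 640 - 5P = 0 + 3P gives P* = 80, Q* = 240.
Demand choke price (Qd = 0): P = 128.
CS = ½(128 − 80)(240) = 5760.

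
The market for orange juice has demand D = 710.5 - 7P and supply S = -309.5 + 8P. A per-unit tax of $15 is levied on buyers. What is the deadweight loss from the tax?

Deadweight loss = 420

Pre-tax equilibrium: P* = 68, Q* = 234.5.
Tax on buyers shifts demand to D = 710.5 − 7(P + 15) = 605.5 - 7P.
605.5 - 7P = -309.5 + 8P gives seller price Ps = 61; buyers pay Pb = 61 + 15 = 76.
New quantity: Q = 710.5 − 7(76) = 178.5.
DWL = ½ × 15 × (234.5 − 178.5) = 420.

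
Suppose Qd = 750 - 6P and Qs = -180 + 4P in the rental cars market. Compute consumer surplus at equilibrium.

Equilibrium: 750 - 6P = -180 + 4P gives P* = 93, Q* = 192.
Demand choke price (Qd = 0): P = 125.
CS = ½(125 − 93)(192) = 3072.

Consumer surplus = 3072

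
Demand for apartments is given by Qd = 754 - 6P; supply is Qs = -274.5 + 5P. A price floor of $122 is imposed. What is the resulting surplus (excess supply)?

Surplus = 313.5

Equilibrium price would be P* = 93.5, so the floor at 122 binds.
At P = 122: Qd = 22, Qs = 335.5.
Surplus = 335.5 − 22 = 313.5.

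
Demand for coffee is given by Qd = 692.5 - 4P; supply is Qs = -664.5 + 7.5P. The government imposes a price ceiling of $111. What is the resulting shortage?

Equilibrium price would be P* = 118, so the ceiling at 111 binds.
At P = 111: Qd = 692.5 − 4(111) = 248.5, Qs = -664.5 + 7.5(111) = 168.
Shortage = 248.5 − 168 = 80.5.

Shortage = 80.5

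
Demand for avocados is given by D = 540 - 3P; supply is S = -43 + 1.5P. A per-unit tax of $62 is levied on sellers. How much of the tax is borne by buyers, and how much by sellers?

Buyers bear 62/3, sellers bear 124/3

Pre-tax equilibrium: P* = 1166/9, Q* = 454/3.
Tax on sellers shifts supply to S = -43 + 1.5(P − 62) = -136 + 1.5P.
540 - 3P = -136 + 1.5P gives buyer price Pb = 1352/9; sellers receive Ps = 1352/9 − 62 = 794/9.
New quantity: Q = 540 − 3(1352/9) = 268/3.
Buyer burden = 1352/9 − 1166/9 = 62/3; seller burden = 1166/9 − 794/9 = 124/3.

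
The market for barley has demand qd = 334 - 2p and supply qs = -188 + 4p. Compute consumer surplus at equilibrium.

Consumer surplus = 6400

Equilibrium: 334 - 2p = -188 + 4p gives p* = 87, q* = 160.
Demand choke price (qd = 0): p = 167.
CS = ½(167 − 87)(160) = 6400.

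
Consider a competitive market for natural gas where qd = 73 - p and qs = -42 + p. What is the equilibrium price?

Set qd = qs: 73 - p = -42 + p.
115 = 2p, so p* = 57.5.
q* = 73 − 1(57.5) = 15.5.

p* = 57.5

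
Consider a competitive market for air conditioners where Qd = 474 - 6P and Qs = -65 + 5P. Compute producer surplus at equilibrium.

Equilibrium: 474 - 6P = -65 + 5P gives P* = 49, Q* = 180.
Supply starts at P = 13 (where Qs = 0).
PS = ½(49 − 13)(180) = 3240.

Producer surplus = 3240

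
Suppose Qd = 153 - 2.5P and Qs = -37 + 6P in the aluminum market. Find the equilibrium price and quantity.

Set Qd = Qs: 153 - 2.5P = -37 + 6P.
190 = 8.5P, so P* = 380/17.
Q* = 153 − 2.5(380/17) = 1651/17.

P* = 380/17, Q* = 1651/17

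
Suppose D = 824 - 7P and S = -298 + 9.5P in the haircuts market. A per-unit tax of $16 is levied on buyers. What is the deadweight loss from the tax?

Deadweight loss = 17024/33

Pre-tax equilibrium: P* = 68, Q* = 348.
Tax on buyers shifts demand to D = 824 − 7(P + 16) = 712 - 7P.
712 - 7P = -298 + 9.5P gives seller price Ps = 2020/33; buyers pay Pb = 2020/33 + 16 = 2548/33.
New quantity: Q = 824 − 7(2548/33) = 9356/33.
DWL = ½ × 16 × (348 − 9356/33) = 17024/33.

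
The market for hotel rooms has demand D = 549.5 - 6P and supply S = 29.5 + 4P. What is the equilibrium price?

Set D = S: 549.5 - 6P = 29.5 + 4P.
520 = 10P, so P* = 52.
Q* = 549.5 − 6(52) = 237.5.

P* = 52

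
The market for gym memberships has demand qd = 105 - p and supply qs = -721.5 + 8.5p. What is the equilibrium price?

Set qd = qs: 105 - p = -721.5 + 8.5p.
826.5 = 9.5p, so p* = 87.
q* = 105 − 1(87) = 18.

p* = 87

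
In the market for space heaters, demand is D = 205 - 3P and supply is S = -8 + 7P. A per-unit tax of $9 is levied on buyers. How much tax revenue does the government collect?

Tax revenue = 1099.8

Pre-tax equilibrium: P* = 21.3, Q* = 141.1.
Tax on buyers shifts demand to D = 205 − 3(P + 9) = 178 - 3P.
178 - 3P = -8 + 7P gives seller price Ps = 18.6; buyers pay Pb = 18.6 + 9 = 27.6.
New quantity: Q = 205 − 3(27.6) = 122.2.
Revenue = 9 × 122.2 = 1099.8.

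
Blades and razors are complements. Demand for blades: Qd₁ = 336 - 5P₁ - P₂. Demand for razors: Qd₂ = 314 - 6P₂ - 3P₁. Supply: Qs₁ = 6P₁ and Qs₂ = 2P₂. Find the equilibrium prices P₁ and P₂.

P₁ = 2374/85, P₂ = 2446/85

Market 1: 336 - 5P₁ - P₂ = 6P₁ → 11P₁ + P₂ = 336.
Market 2: 8P₂ + 3P₁ = 314.
Eliminating P₂: 8×(1) − 1×(2) gives 85P₁ = 2374, so P₁ = 2374/85.
Back-substitute into (2): P₂ = (314 − 3×2374/85) / 8 = 2446/85.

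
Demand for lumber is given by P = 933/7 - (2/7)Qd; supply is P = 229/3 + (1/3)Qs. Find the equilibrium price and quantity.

Set the two price expressions equal: 933/7 - (2/7)Q = 229/3 + (1/3)Q.
1196/21 = (13/21)Q, so Q* = 92.
P* = 933/7 − (2/7)(92) = 107.

P* = 107, Q* = 92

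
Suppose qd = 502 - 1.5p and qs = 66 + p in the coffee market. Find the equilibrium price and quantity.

Set qd = qs: 502 - 1.5p = 66 + p.
436 = 2.5p, so p* = 174.4.
q* = 502 − 1.5(174.4) = 240.4.

p* = 174.4, q* = 240.4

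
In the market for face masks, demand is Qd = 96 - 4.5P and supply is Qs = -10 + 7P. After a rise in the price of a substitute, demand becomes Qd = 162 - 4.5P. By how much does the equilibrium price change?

ΔP = 132/23

Original equilibrium: P* = 212/23, Q* = 1254/23.
New equilibrium: 162 - 4.5P = -10 + 7P, so 172 = 11.5P and P' = 344/23; Q' = 162 − 4.5(344/23) = 2178/23.
Change in price: 344/23 − 212/23 = 132/23.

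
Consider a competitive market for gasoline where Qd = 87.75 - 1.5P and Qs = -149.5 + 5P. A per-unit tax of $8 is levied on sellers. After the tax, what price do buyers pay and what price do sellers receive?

Pre-tax equilibrium: P* = 36.5, Q* = 33.
Tax on sellers shifts supply to Qs = -149.5 + 5(P − 8) = -189.5 + 5P.
87.75 - 1.5P = -189.5 + 5P gives buyer price Pb = 1109/26; sellers receive Ps = 1109/26 − 8 = 901/26.
New quantity: Q = 87.75 − 1.5(1109/26) = 309/13.

Buyers pay 1109/26, sellers receive 901/26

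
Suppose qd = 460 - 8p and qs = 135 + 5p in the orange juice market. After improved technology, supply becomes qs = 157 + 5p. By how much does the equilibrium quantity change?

Original equilibrium: p* = 25, q* = 260.
New equilibrium: 460 - 8p = 157 + 5p, so 303 = 13p and p' = 303/13; q' = 460 − 8(303/13) = 3556/13.
Change in quantity: 3556/13 − 260 = 176/13.

Δq = 176/13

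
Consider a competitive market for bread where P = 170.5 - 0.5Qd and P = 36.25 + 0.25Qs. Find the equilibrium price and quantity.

P* = 81, Q* = 179

Set the two price expressions equal: 170.5 - 0.5Q = 36.25 + 0.25Q.
134.25 = 0.75Q, so Q* = 179.
P* = 170.5 − (0.5)(179) = 81.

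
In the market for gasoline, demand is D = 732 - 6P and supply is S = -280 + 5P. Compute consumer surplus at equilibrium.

Equilibrium: 732 - 6P = -280 + 5P gives P* = 92, Q* = 180.
Demand choke price (D = 0): P = 122.
CS = ½(122 − 92)(180) = 2700.

Consumer surplus = 2700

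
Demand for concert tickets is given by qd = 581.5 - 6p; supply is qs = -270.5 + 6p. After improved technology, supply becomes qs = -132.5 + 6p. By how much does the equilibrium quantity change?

Original equilibrium: p* = 71, q* = 155.5.
New equilibrium: 581.5 - 6p = -132.5 + 6p, so 714 = 12p and p' = 59.5; q' = 581.5 − 6(59.5) = 224.5.
Change in quantity: 224.5 − 155.5 = 69.

Δq = 69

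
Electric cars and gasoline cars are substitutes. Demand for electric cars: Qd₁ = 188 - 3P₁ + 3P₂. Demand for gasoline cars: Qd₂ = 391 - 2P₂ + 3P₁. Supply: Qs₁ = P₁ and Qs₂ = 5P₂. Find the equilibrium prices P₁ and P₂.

Market 1: 188 - 3P₁ + 3P₂ = P₁ → 4P₁ - 3P₂ = 188.
Market 2: 7P₂ - 3P₁ = 391.
Eliminating P₂: 7×(1) + 3×(2) gives 19P₁ = 2489, so P₁ = 131.
Back-substitute into (2): P₂ = (391 + 3×131) / 7 = 112.

P₁ = 131, P₂ = 112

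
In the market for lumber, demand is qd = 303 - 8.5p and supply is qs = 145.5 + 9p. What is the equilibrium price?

Set qd = qs: 303 - 8.5p = 145.5 + 9p.
157.5 = 17.5p, so p* = 9.
q* = 303 − 8.5(9) = 226.5.

p* = 9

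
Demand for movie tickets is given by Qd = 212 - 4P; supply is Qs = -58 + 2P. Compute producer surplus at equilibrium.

Producer surplus = 256

Equilibrium: 212 - 4P = -58 + 2P gives P* = 45, Q* = 32.
Supply starts at P = 29 (where Qs = 0).
PS = ½(45 − 29)(32) = 256.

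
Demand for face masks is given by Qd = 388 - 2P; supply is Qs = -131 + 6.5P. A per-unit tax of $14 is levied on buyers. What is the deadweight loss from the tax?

Deadweight loss = 2548/17

Pre-tax equilibrium: P* = 1038/17, Q* = 4520/17.
Tax on buyers shifts demand to Qd = 388 − 2(P + 14) = 360 - 2P.
360 - 2P = -131 + 6.5P gives seller price Ps = 982/17; buyers pay Pb = 982/17 + 14 = 1220/17.
New quantity: Q = 388 − 2(1220/17) = 4156/17.
DWL = ½ × 14 × (4520/17 − 4156/17) = 2548/17.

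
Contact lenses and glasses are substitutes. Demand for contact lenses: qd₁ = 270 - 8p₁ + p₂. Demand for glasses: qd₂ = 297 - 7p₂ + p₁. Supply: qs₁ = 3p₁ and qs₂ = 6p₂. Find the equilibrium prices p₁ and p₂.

Market 1: 270 - 8p₁ + p₂ = 3p₁ → 11p₁ - p₂ = 270.
Market 2: 13p₂ - p₁ = 297.
Eliminating p₂: 13×(1) + 1×(2) gives 142p₁ = 3807, so p₁ = 3807/142.
Back-substitute into (2): p₂ = (297 + 1×3807/142) / 13 = 3537/142.

p₁ = 3807/142, p₂ = 3537/142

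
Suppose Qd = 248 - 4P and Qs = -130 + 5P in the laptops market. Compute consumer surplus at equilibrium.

Equilibrium: 248 - 4P = -130 + 5P gives P* = 42, Q* = 80.
Demand choke price (Qd = 0): P = 62.
CS = ½(62 − 42)(80) = 800.

Consumer surplus = 800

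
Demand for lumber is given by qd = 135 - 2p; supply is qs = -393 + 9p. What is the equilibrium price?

p* = 48

Set qd = qs: 135 - 2p = -393 + 9p.
528 = 11p, so p* = 48.
q* = 135 − 2(48) = 39.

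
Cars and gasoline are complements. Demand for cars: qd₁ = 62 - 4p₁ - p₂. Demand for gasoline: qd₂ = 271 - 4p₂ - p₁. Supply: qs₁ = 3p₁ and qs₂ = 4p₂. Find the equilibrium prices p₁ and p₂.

p₁ = 45/11, p₂ = 367/11

Market 1: 62 - 4p₁ - p₂ = 3p₁ → 7p₁ + p₂ = 62.
Market 2: 8p₂ + p₁ = 271.
Eliminating p₂: 8×(1) − 1×(2) gives 55p₁ = 225, so p₁ = 45/11.
Back-substitute into (2): p₂ = (271 − 1×45/11) / 8 = 367/11.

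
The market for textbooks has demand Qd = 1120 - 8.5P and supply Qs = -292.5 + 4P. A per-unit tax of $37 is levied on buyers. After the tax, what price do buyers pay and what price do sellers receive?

Pre-tax equilibrium: P* = 113, Q* = 159.5.
Tax on buyers shifts demand to Qd = 1120 − 8.5(P + 37) = 805.5 - 8.5P.
805.5 - 8.5P = -292.5 + 4P gives seller price Ps = 87.84; buyers pay Pb = 87.84 + 37 = 124.84.
New quantity: Q = 1120 − 8.5(124.84) = 58.86.

Buyers pay $124.84, sellers receive $87.84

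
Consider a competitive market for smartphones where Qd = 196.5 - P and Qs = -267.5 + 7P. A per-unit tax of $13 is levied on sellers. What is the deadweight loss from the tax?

Pre-tax equilibrium: P* = 58, Q* = 138.5.
Tax on sellers shifts supply to Qs = -267.5 + 7(P − 13) = -358.5 + 7P.
196.5 - P = -358.5 + 7P gives buyer price Pb = 69.375; sellers receive Ps = 69.375 − 13 = 56.375.
New quantity: Q = 196.5 − 1(69.375) = 127.125.
DWL = ½ × 13 × (138.5 − 127.125) = 73.9375.

Deadweight loss = 73.9375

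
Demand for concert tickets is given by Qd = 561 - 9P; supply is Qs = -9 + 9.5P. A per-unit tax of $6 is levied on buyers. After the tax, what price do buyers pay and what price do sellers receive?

Buyers pay 1254/37, sellers receive 1032/37

Pre-tax equilibrium: P* = 1140/37, Q* = 10497/37.
Tax on buyers shifts demand to Qd = 561 − 9(P + 6) = 507 - 9P.
507 - 9P = -9 + 9.5P gives seller price Ps = 1032/37; buyers pay Pb = 1032/37 + 6 = 1254/37.
New quantity: Q = 561 − 9(1254/37) = 9471/37.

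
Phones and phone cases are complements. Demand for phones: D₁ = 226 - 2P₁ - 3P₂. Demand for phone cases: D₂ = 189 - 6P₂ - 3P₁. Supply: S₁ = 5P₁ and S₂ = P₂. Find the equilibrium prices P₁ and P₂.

P₁ = 25.375, P₂ = 16.125

Market 1: 226 - 2P₁ - 3P₂ = 5P₁ → 7P₁ + 3P₂ = 226.
Market 2: 7P₂ + 3P₁ = 189.
Eliminating P₂: 7×(1) − 3×(2) gives 40P₁ = 1015, so P₁ = 25.375.
Back-substitute into (2): P₂ = (189 − 3×25.375) / 7 = 16.125.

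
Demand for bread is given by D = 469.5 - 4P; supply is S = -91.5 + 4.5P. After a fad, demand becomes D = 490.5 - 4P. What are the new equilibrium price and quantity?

Original equilibrium: P* = 66, Q* = 205.5.
New equilibrium: 490.5 - 4P = -91.5 + 4.5P, so 582 = 8.5P and P' = 1164/17; Q' = 490.5 − 4(1164/17) = 7365/34.

P' = 1164/17, Q' = 7365/34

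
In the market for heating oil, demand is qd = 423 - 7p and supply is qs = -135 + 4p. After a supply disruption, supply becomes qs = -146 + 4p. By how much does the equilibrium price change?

Original equilibrium: p* = 558/11, q* = 747/11.
New equilibrium: 423 - 7p = -146 + 4p, so 569 = 11p and p' = 569/11; q' = 423 − 7(569/11) = 670/11.
Change in price: 569/11 − 558/11 = 1.

Δp = 1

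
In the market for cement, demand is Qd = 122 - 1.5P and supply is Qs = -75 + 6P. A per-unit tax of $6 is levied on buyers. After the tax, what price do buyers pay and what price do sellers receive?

Buyers pay 466/15, sellers receive 376/15

Pre-tax equilibrium: P* = 394/15, Q* = 82.6.
Tax on buyers shifts demand to Qd = 122 − 1.5(P + 6) = 113 - 1.5P.
113 - 1.5P = -75 + 6P gives seller price Ps = 376/15; buyers pay Pb = 376/15 + 6 = 466/15.
New quantity: Q = 122 − 1.5(466/15) = 75.4.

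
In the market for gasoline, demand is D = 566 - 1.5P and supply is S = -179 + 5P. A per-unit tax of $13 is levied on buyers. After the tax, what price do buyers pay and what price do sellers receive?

Buyers pay 1620/13, sellers receive 1451/13

Pre-tax equilibrium: P* = 1490/13, Q* = 5123/13.
Tax on buyers shifts demand to D = 566 − 1.5(P + 13) = 546.5 - 1.5P.
546.5 - 1.5P = -179 + 5P gives seller price Ps = 1451/13; buyers pay Pb = 1451/13 + 13 = 1620/13.
New quantity: Q = 566 − 1.5(1620/13) = 4928/13.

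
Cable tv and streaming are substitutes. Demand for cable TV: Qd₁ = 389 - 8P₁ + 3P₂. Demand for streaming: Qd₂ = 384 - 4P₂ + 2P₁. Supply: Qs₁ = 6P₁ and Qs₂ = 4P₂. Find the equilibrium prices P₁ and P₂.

Market 1: 389 - 8P₁ + 3P₂ = 6P₁ → 14P₁ - 3P₂ = 389.
Market 2: 8P₂ - 2P₁ = 384.
Eliminating P₂: 8×(1) + 3×(2) gives 106P₁ = 4264, so P₁ = 2132/53.
Back-substitute into (2): P₂ = (384 + 2×2132/53) / 8 = 3077/53.

P₁ = 2132/53, P₂ = 3077/53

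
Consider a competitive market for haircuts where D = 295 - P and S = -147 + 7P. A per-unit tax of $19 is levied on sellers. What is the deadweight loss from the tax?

Deadweight loss = 157.9375

Pre-tax equilibrium: P* = 55.25, Q* = 239.75.
Tax on sellers shifts supply to S = -147 + 7(P − 19) = -280 + 7P.
295 - P = -280 + 7P gives buyer price Pb = 71.875; sellers receive Ps = 71.875 − 19 = 52.875.
New quantity: Q = 295 − 1(71.875) = 223.125.
DWL = ½ × 19 × (239.75 − 223.125) = 157.9375.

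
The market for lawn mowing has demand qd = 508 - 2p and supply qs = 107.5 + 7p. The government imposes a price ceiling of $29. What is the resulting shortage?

Equilibrium price would be p* = 44.5, so the ceiling at 29 binds.
At p = 29: qd = 508 − 2(29) = 450, qs = 107.5 + 7(29) = 310.5.
Shortage = 450 − 310.5 = 139.5.

Shortage = 139.5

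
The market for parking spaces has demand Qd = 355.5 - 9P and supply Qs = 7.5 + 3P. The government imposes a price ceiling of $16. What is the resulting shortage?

Equilibrium price would be P* = 29, so the ceiling at 16 binds.
At P = 16: Qd = 355.5 − 9(16) = 211.5, Qs = 7.5 + 3(16) = 55.5.
Shortage = 211.5 − 55.5 = 156.

Shortage = 156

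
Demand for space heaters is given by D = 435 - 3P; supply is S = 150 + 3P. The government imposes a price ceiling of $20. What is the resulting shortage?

Equilibrium price would be P* = 47.5, so the ceiling at 20 binds.
At P = 20: D = 435 − 3(20) = 375, S = 150 + 3(20) = 210.
Shortage = 375 − 210 = 165.

Shortage = 165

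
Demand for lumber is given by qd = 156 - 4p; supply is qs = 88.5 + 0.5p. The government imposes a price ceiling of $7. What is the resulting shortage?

Equilibrium price would be p* = 15, so the ceiling at 7 binds.
At p = 7: qd = 156 − 4(7) = 128, qs = 88.5 + 0.5(7) = 92.
Shortage = 128 − 92 = 36.

Shortage = 36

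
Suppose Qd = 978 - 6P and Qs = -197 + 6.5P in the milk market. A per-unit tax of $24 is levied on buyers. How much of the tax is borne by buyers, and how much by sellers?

Buyers bear $12.48, sellers bear $11.52

Pre-tax equilibrium: P* = 94, Q* = 414.
Tax on buyers shifts demand to Qd = 978 − 6(P + 24) = 834 - 6P.
834 - 6P = -197 + 6.5P gives seller price Ps = 82.48; buyers pay Pb = 82.48 + 24 = 106.48.
New quantity: Q = 978 − 6(106.48) = 339.12.
Buyer burden = 106.48 − 94 = 12.48; seller burden = 94 − 82.48 = 11.52.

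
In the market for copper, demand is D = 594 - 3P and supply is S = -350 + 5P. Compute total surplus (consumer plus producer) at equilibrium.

Equilibrium: 594 - 3P = -350 + 5P gives P* = 118, Q* = 240.
Demand choke price: P = 198; supply starts at P = 70.
CS = ½(198 − 118)(240) = 9600; PS = ½(118 − 70)(240) = 5760.

Total surplus = 15360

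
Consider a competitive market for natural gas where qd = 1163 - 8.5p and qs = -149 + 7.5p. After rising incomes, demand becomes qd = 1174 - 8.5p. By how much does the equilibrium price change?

Δp = 0.6875

Original equilibrium: p* = 82, q* = 466.
New equilibrium: 1174 - 8.5p = -149 + 7.5p, so 1323 = 16p and p' = 82.6875; q' = 1174 − 8.5(82.6875) = 471.15625.
Change in price: 82.6875 − 82 = 0.6875.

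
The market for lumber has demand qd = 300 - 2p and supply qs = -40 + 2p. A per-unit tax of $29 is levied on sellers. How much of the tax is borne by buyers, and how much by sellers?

Buyers bear $14.5, sellers bear $14.5

Pre-tax equilibrium: p* = 85, q* = 130.
Tax on sellers shifts supply to qs = -40 + 2(p − 29) = -98 + 2p.
300 - 2p = -98 + 2p gives buyer price pb = 99.5; sellers receive ps = 99.5 − 29 = 70.5.
New quantity: q = 300 − 2(99.5) = 101.
Buyer burden = 99.5 − 85 = 14.5; seller burden = 85 − 70.5 = 14.5.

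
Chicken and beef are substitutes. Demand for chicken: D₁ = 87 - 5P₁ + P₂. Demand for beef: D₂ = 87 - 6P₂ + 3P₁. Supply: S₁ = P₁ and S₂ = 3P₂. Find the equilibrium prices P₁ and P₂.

Market 1: 87 - 5P₁ + P₂ = P₁ → 6P₁ - P₂ = 87.
Market 2: 9P₂ - 3P₁ = 87.
Eliminating P₂: 9×(1) + 1×(2) gives 51P₁ = 870, so P₁ = 290/17.
Back-substitute into (2): P₂ = (87 + 3×290/17) / 9 = 261/17.

P₁ = 290/17, P₂ = 261/17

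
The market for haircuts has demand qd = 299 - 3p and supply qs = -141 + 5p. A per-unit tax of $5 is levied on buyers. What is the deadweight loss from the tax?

Pre-tax equilibrium: p* = 55, q* = 134.
Tax on buyers shifts demand to qd = 299 − 3(p + 5) = 284 - 3p.
284 - 3p = -141 + 5p gives seller price ps = 53.125; buyers pay pb = 53.125 + 5 = 58.125.
New quantity: q = 299 − 3(58.125) = 124.625.
DWL = ½ × 5 × (134 − 124.625) = 23.4375.

Deadweight loss = 23.4375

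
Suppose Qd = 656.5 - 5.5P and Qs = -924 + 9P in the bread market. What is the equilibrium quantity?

Set Qd = Qs: 656.5 - 5.5P = -924 + 9P.
1580.5 = 14.5P, so P* = 109.
Q* = 656.5 − 5.5(109) = 57.

Q* = 57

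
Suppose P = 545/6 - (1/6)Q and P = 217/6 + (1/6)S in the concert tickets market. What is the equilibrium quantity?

Set the two price expressions equal: 545/6 - (1/6)Q = 217/6 + (1/6)Q.
164/3 = (1/3)Q, so Q* = 164.
P* = 545/6 − (1/6)(164) = 63.5.

Q* = 164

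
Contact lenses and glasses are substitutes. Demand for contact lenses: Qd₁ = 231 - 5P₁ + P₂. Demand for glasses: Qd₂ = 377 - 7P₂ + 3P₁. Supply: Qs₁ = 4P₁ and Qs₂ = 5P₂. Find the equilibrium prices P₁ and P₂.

Market 1: 231 - 5P₁ + P₂ = 4P₁ → 9P₁ - P₂ = 231.
Market 2: 12P₂ - 3P₁ = 377.
Eliminating P₂: 12×(1) + 1×(2) gives 105P₁ = 3149, so P₁ = 3149/105.
Back-substitute into (2): P₂ = (377 + 3×3149/105) / 12 = 1362/35.

P₁ = 3149/105, P₂ = 1362/35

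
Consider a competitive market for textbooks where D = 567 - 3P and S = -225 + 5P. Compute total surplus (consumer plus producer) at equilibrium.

Total surplus = 19440

Equilibrium: 567 - 3P = -225 + 5P gives P* = 99, Q* = 270.
Demand choke price: P = 189; supply starts at P = 45.
CS = ½(189 − 99)(270) = 12150; PS = ½(99 − 45)(270) = 7290.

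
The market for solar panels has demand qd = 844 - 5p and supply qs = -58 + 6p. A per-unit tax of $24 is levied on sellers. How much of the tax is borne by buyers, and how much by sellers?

Pre-tax equilibrium: p* = 82, q* = 434.
Tax on sellers shifts supply to qs = -58 + 6(p − 24) = -202 + 6p.
844 - 5p = -202 + 6p gives buyer price pb = 1046/11; sellers receive ps = 1046/11 − 24 = 782/11.
New quantity: q = 844 − 5(1046/11) = 4054/11.
Buyer burden = 1046/11 − 82 = 144/11; seller burden = 82 − 782/11 = 120/11.

Buyers bear 144/11, sellers bear 120/11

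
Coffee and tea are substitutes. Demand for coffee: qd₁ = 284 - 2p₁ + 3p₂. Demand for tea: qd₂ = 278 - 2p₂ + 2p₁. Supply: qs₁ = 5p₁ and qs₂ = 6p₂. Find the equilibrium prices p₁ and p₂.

p₁ = 62.12, p₂ = 50.28

Market 1: 284 - 2p₁ + 3p₂ = 5p₁ → 7p₁ - 3p₂ = 284.
Market 2: 8p₂ - 2p₁ = 278.
Eliminating p₂: 8×(1) + 3×(2) gives 50p₁ = 3106, so p₁ = 62.12.
Back-substitute into (2): p₂ = (278 + 2×62.12) / 8 = 50.28.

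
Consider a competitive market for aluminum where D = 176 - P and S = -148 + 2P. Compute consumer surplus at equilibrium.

Consumer surplus = 2312

Equilibrium: 176 - P = -148 + 2P gives P* = 108, Q* = 68.
Demand choke price (D = 0): P = 176.
CS = ½(176 − 108)(68) = 2312.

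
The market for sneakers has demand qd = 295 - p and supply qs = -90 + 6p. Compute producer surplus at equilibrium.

Producer surplus = 4800

Equilibrium: 295 - p = -90 + 6p gives p* = 55, q* = 240.
Supply starts at p = 15 (where qs = 0).
PS = ½(55 − 15)(240) = 4800.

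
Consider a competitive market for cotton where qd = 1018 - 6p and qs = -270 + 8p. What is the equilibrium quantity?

q* = 466

Set qd = qs: 1018 - 6p = -270 + 8p.
1288 = 14p, so p* = 92.
q* = 1018 − 6(92) = 466.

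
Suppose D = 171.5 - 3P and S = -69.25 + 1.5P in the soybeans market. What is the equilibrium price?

Set D = S: 171.5 - 3P = -69.25 + 1.5P.
240.75 = 4.5P, so P* = 53.5.
Q* = 171.5 − 3(53.5) = 11.

P* = 53.5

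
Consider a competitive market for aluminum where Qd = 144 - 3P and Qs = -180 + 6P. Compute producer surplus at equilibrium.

Equilibrium: 144 - 3P = -180 + 6P gives P* = 36, Q* = 36.
Supply starts at P = 30 (where Qs = 0).
PS = ½(36 − 30)(36) = 108.

Producer surplus = 108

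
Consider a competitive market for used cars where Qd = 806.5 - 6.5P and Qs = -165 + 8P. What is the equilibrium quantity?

Q* = 371

Set Qd = Qs: 806.5 - 6.5P = -165 + 8P.
971.5 = 14.5P, so P* = 67.
Q* = 806.5 − 6.5(67) = 371.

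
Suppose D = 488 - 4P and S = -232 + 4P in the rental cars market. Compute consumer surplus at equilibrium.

Equilibrium: 488 - 4P = -232 + 4P gives P* = 90, Q* = 128.
Demand choke price (D = 0): P = 122.
CS = ½(122 − 90)(128) = 2048.

Consumer surplus = 2048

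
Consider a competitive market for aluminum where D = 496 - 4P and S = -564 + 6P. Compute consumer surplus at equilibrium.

Equilibrium: 496 - 4P = -564 + 6P gives P* = 106, Q* = 72.
Demand choke price (D = 0): P = 124.
CS = ½(124 − 106)(72) = 648.

Consumer surplus = 648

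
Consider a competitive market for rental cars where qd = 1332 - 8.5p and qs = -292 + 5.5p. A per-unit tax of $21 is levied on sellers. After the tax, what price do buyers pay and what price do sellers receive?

Pre-tax equilibrium: p* = 116, q* = 346.
Tax on sellers shifts supply to qs = -292 + 5.5(p − 21) = -407.5 + 5.5p.
1332 - 8.5p = -407.5 + 5.5p gives buyer price pb = 124.25; sellers receive ps = 124.25 − 21 = 103.25.
New quantity: q = 1332 − 8.5(124.25) = 275.875.

Buyers pay $124.25, sellers receive $103.25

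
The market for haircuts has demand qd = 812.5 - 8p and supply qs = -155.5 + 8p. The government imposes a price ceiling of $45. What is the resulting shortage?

Shortage = 248

Equilibrium price would be p* = 60.5, so the ceiling at 45 binds.
At p = 45: qd = 812.5 − 8(45) = 452.5, qs = -155.5 + 8(45) = 204.5.
Shortage = 452.5 − 204.5 = 248.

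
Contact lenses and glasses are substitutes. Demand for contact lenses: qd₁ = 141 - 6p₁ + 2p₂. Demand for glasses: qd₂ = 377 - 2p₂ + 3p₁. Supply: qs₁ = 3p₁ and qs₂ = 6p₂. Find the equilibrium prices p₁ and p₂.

p₁ = 941/33, p₂ = 636/11

Market 1: 141 - 6p₁ + 2p₂ = 3p₁ → 9p₁ - 2p₂ = 141.
Market 2: 8p₂ - 3p₁ = 377.
Eliminating p₂: 8×(1) + 2×(2) gives 66p₁ = 1882, so p₁ = 941/33.
Back-substitute into (2): p₂ = (377 + 3×941/33) / 8 = 636/11.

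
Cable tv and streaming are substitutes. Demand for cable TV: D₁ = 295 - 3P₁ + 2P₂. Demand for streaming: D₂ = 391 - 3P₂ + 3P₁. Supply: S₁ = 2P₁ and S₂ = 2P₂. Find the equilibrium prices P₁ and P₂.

Market 1: 295 - 3P₁ + 2P₂ = 2P₁ → 5P₁ - 2P₂ = 295.
Market 2: 5P₂ - 3P₁ = 391.
Eliminating P₂: 5×(1) + 2×(2) gives 19P₁ = 2257, so P₁ = 2257/19.
Back-substitute into (2): P₂ = (391 + 3×2257/19) / 5 = 2840/19.

P₁ = 2257/19, P₂ = 2840/19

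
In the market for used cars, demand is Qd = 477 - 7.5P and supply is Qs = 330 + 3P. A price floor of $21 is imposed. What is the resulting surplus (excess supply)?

Surplus = 73.5

Equilibrium price would be P* = 14, so the floor at 21 binds.
At P = 21: Qd = 319.5, Qs = 393.
Surplus = 393 − 319.5 = 73.5.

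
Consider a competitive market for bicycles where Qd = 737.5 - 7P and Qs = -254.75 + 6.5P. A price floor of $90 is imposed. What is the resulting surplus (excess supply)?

Equilibrium price would be P* = 73.5, so the floor at 90 binds.
At P = 90: Qd = 107.5, Qs = 330.25.
Surplus = 330.25 − 107.5 = 222.75.

Surplus = 222.75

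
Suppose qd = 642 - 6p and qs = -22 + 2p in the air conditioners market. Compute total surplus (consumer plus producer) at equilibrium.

Total surplus = 6912

Equilibrium: 642 - 6p = -22 + 2p gives p* = 83, q* = 144.
Demand choke price: p = 107; supply starts at p = 11.
CS = ½(107 − 83)(144) = 1728; PS = ½(83 − 11)(144) = 5184.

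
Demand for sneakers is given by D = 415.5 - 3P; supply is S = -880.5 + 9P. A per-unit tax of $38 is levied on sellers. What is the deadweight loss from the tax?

Deadweight loss = 1624.5

Pre-tax equilibrium: P* = 108, Q* = 91.5.
Tax on sellers shifts supply to S = -880.5 + 9(P − 38) = -1222.5 + 9P.
415.5 - 3P = -1222.5 + 9P gives buyer price Pb = 136.5; sellers receive Ps = 136.5 − 38 = 98.5.
New quantity: Q = 415.5 − 3(136.5) = 6.
DWL = ½ × 38 × (91.5 − 6) = 1624.5.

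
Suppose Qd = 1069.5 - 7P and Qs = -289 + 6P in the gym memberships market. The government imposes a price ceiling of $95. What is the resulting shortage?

Equilibrium price would be P* = 104.5, so the ceiling at 95 binds.
At P = 95: Qd = 1069.5 − 7(95) = 404.5, Qs = -289 + 6(95) = 281.
Shortage = 404.5 − 281 = 123.5.

Shortage = 123.5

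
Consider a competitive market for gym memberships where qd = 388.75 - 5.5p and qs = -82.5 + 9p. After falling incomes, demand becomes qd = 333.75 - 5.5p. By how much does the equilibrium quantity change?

Original equilibrium: p* = 32.5, q* = 210.
New equilibrium: 333.75 - 5.5p = -82.5 + 9p, so 416.25 = 14.5p and p' = 1665/58; q' = 333.75 − 5.5(1665/58) = 5100/29.
Change in quantity: 5100/29 − 210 = -990/29.

Δq = -990/29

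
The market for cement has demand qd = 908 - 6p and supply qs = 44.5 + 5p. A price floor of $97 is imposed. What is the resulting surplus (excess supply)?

Equilibrium price would be p* = 78.5, so the floor at 97 binds.
At p = 97: qd = 326, qs = 529.5.
Surplus = 529.5 − 326 = 203.5.

Surplus = 203.5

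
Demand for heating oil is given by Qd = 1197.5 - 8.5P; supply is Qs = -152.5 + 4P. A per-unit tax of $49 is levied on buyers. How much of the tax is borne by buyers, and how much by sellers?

Buyers bear $15.68, sellers bear $33.32

Pre-tax equilibrium: P* = 108, Q* = 279.5.
Tax on buyers shifts demand to Qd = 1197.5 − 8.5(P + 49) = 781 - 8.5P.
781 - 8.5P = -152.5 + 4P gives seller price Ps = 74.68; buyers pay Pb = 74.68 + 49 = 123.68.
New quantity: Q = 1197.5 − 8.5(123.68) = 146.22.
Buyer burden = 123.68 − 108 = 15.68; seller burden = 108 − 74.68 = 33.32.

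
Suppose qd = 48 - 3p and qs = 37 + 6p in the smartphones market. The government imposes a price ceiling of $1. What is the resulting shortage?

Equilibrium price would be p* = 11/9, so the ceiling at 1 binds.
At p = 1: qd = 48 − 3(1) = 45, qs = 37 + 6(1) = 43.
Shortage = 45 − 43 = 2.

Shortage = 2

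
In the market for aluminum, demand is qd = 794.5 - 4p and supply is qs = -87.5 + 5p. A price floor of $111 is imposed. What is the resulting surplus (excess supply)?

Surplus = 117

Equilibrium price would be p* = 98, so the floor at 111 binds.
At p = 111: qd = 350.5, qs = 467.5.
Surplus = 467.5 − 350.5 = 117.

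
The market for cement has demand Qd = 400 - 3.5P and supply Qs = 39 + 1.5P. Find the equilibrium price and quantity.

Set Qd = Qs: 400 - 3.5P = 39 + 1.5P.
361 = 5P, so P* = 72.2.
Q* = 400 − 3.5(72.2) = 147.3.

P* = 72.2, Q* = 147.3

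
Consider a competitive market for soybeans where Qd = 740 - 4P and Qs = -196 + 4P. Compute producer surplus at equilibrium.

Equilibrium: 740 - 4P = -196 + 4P gives P* = 117, Q* = 272.
Supply starts at P = 49 (where Qs = 0).
PS = ½(117 − 49)(272) = 9248.

Producer surplus = 9248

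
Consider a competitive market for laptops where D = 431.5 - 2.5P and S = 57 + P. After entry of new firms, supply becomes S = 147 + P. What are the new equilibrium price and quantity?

P' = 569/7, Q' = 1598/7

Original equilibrium: P* = 107, Q* = 164.
New equilibrium: 431.5 - 2.5P = 147 + P, so 284.5 = 3.5P and P' = 569/7; Q' = 431.5 − 2.5(569/7) = 1598/7.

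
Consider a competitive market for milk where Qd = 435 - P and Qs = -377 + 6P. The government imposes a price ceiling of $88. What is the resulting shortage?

Equilibrium price would be P* = 116, so the ceiling at 88 binds.
At P = 88: Qd = 435 − 1(88) = 347, Qs = -377 + 6(88) = 151.
Shortage = 347 − 151 = 196.

Shortage = 196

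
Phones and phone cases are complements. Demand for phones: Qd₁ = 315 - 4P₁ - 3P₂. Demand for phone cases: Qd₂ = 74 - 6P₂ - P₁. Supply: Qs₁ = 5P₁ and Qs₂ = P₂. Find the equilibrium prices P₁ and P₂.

Market 1: 315 - 4P₁ - 3P₂ = 5P₁ → 9P₁ + 3P₂ = 315.
Market 2: 7P₂ + P₁ = 74.
Eliminating P₂: 7×(1) − 3×(2) gives 60P₁ = 1983, so P₁ = 33.05.
Back-substitute into (2): P₂ = (74 − 1×33.05) / 7 = 5.85.

P₁ = 33.05, P₂ = 5.85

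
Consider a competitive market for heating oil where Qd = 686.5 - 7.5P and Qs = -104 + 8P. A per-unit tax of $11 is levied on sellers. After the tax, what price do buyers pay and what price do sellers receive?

Buyers pay 1757/31, sellers receive 1416/31

Pre-tax equilibrium: P* = 51, Q* = 304.
Tax on sellers shifts supply to Qs = -104 + 8(P − 11) = -192 + 8P.
686.5 - 7.5P = -192 + 8P gives buyer price Pb = 1757/31; sellers receive Ps = 1757/31 − 11 = 1416/31.
New quantity: Q = 686.5 − 7.5(1757/31) = 8104/31.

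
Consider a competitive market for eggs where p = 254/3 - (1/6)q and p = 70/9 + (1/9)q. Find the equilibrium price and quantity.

p* = 578/15, q* = 276.8

Set the two price expressions equal: 254/3 - (1/6)q = 70/9 + (1/9)q.
692/9 = (5/18)q, so q* = 276.8.
p* = 254/3 − (1/6)(276.8) = 578/15.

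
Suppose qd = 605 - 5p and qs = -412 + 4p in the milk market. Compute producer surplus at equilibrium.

Equilibrium: 605 - 5p = -412 + 4p gives p* = 113, q* = 40.
Supply starts at p = 103 (where qs = 0).
PS = ½(113 − 103)(40) = 200.

Producer surplus = 200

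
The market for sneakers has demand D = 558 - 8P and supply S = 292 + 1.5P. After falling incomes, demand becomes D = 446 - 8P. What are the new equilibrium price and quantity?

Original equilibrium: P* = 28, Q* = 334.
New equilibrium: 446 - 8P = 292 + 1.5P, so 154 = 9.5P and P' = 308/19; Q' = 446 − 8(308/19) = 6010/19.

P' = 308/19, Q' = 6010/19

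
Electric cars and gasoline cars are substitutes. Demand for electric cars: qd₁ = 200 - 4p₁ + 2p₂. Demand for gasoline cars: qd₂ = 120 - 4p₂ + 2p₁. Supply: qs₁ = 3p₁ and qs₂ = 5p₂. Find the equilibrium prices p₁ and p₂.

p₁ = 2040/59, p₂ = 1240/59

Market 1: 200 - 4p₁ + 2p₂ = 3p₁ → 7p₁ - 2p₂ = 200.
Market 2: 9p₂ - 2p₁ = 120.
Eliminating p₂: 9×(1) + 2×(2) gives 59p₁ = 2040, so p₁ = 2040/59.
Back-substitute into (2): p₂ = (120 + 2×2040/59) / 9 = 1240/59.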